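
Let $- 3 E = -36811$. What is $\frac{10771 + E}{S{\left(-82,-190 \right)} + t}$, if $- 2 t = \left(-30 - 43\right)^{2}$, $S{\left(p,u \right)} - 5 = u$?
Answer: $- \frac{138248}{17097} \approx -8.0861$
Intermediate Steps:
$E = \frac{36811}{3}$ ($E = \left(- \frac{1}{3}\right) \left(-36811\right) = \frac{36811}{3} \approx 12270.0$)
$S{\left(p,u \right)} = 5 + u$
$t = - \frac{5329}{2}$ ($t = - \frac{\left(-30 - 43\right)^{2}}{2} = - \frac{\left(-73\right)^{2}}{2} = \left(- \frac{1}{2}\right) 5329 = - \frac{5329}{2} \approx -2664.5$)
$\frac{10771 + E}{S{\left(-82,-190 \right)} + t} = \frac{10771 + \frac{36811}{3}}{\left(5 - 190\right) - \frac{5329}{2}} = \frac{69124}{3 \left(-185 - \frac{5329}{2}\right)} = \frac{69124}{3 \left(- \frac{5699}{2}\right)} = \frac{69124}{3} \left(- \frac{2}{5699}\right) = - \frac{138248}{17097}$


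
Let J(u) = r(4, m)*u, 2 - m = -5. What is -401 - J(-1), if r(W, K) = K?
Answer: -394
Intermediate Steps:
m = 7 (m = 2 - 1*(-5) = 2 + 5 = 7)
J(u) = 7*u
-401 - J(-1) = -401 - 7*(-1) = -401 - 1*(-7) = -401 + 7 = -394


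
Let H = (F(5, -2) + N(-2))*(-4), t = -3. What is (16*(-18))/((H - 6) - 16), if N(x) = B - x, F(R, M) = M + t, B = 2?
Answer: 16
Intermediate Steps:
F(R, M) = -3 + M (F(R, M) = M - 3 = -3 + M)
N(x) = 2 - x
H = 4 (H = ((-3 - 2) + (2 - 1*(-2)))*(-4) = (-5 + (2 + 2))*(-4) = (-5 + 4)*(-4) = -1*(-4) = 4)
(16*(-18))/((H - 6) - 16) = (16*(-18))/((4 - 6) - 16) = -288/(-2 - 16) = -288/(-18) = -288*(-1/18) = 16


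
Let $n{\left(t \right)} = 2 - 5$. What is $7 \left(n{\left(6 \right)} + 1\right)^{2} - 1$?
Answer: $27$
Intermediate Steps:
$n{\left(t \right)} = -3$ ($n{\left(t \right)} = 2 - 5 = -3$)
$7 \left(n{\left(6 \right)} + 1\right)^{2} - 1 = 7 \left(-3 + 1\right)^{2} - 1 = 7 \left(-2\right)^{2} - 1 = 7 \cdot 4 - 1 = 28 - 1 = 27$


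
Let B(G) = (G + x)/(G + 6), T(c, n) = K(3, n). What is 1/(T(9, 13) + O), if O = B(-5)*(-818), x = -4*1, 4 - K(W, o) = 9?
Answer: 1/7357 ≈ 0.00013592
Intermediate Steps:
K(W, o) = -5 (K(W, o) = 4 - 1*9 = 4 - 9 = -5)
T(c, n) = -5
x = -4
B(G) = (-4 + G)/(6 + G) (B(G) = (G - 4)/(G + 6) = (-4 + G)/(6 + G))
O = 7362 (O = ((-4 - 5)/(6 - 5))*(-818) = (-9/1)*(-818) = (1*(-9))*(-818) = -9*(-818) = 7362)
1/(T(9, 13) + O) = 1/(-5 + 7362) = 1/7357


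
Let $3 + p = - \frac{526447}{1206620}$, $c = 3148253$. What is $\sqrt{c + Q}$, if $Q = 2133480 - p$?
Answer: $\frac{\sqrt{1922462041425159385}}{603310} \approx 2298.2$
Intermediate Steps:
$p = - \frac{4146307}{1206620}$ ($p = -3 - \frac{526447}{1206620} = - \frac{4146307}{1206620} \approx -3.4363$)
$Q = \frac{2574303783907}{1206620}$ ($Q = 2133480 - - \frac{4146307}{1206620} = 2133480 + \frac{4146307}{1206620} = \frac{2574303783907}{1206620} \approx 2.1335 \cdot 10^{6}$)
$\sqrt{c + Q} = \sqrt{3148253 + \frac{2574303783907}{1206620}} = \sqrt{\frac{6373048818767}{1206620}} = \frac{\sqrt{1922462041425159385}}{603310}$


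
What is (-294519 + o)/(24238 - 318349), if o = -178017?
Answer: 52504/32679 ≈ 1.6067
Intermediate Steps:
(-294519 + o)/(24238 - 318349) = (-294519 - 178017)/(24238 - 318349) = -472536/(-294111) = -472536*(-1/294111) = 52504/32679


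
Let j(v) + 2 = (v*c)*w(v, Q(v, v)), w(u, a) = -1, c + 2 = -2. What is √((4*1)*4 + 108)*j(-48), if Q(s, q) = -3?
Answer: -388*√31 ≈ -2160.3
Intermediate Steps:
c = -4 (c = -2 - 2 = -4)
j(v) = -2 + 4*v (j(v) = -2 + (v*(-4))*(-1) = -2 - 4*v*(-1) = -2 + 4*v)
√((4*1)*4 + 108)*j(-48) = √((4*1)*4 + 108)*(-2 + 4*(-48)) = √(4*4 + 108)*(-2 - 192) = √(16 + 108)*(-194) = √124*(-194) = (2*√31)*(-194) = -388*√31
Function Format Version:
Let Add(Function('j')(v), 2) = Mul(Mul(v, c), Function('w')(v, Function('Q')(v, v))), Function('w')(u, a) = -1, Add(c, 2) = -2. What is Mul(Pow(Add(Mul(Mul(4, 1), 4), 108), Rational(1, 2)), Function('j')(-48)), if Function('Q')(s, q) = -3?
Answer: Mul(-388, Pow(31, Rational(1, 2))) ≈ -2160.3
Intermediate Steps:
c = -4 (c = Add(-2, -2) = -4)
Function('j')(v) = Add(-2, Mul(4, v)) (Function('j')(v) = Add(-2, Mul(Mul(v, -4), -1)) = Add(-2, Mul(Mul(-4, v), -1)) = Add(-2, Mul(4, v)))
Mul(Pow(Add(Mul(Mul(4, 1), 4), 108), Rational(1, 2)), Function('j')(-48)) = Mul(Pow(Add(Mul(Mul(4, 1), 4), 108), Rational(1, 2)), Add(-2, Mul(4, -48))) = Mul(Pow(Add(Mul(4, 4), 108), Rational(1, 2)), Add(-2, -192)) = Mul(Pow(Add(16, 108), Rational(1, 2)), -194) = Mul(Pow(124, Rational(1, 2)), -194) = Mul(Mul(2, Pow(31, Rational(1, 2))), -194) = Mul(-388, Pow(31, Rational(1, 2)))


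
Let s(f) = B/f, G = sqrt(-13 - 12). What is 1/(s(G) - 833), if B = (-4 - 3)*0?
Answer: -1/833 ≈ -0.0012005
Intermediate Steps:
B = 0 (B = -7*0 = 0)
G = 5*I (G = sqrt(-25) = 5*I ≈ 5.0*I)
s(f) = 0 (s(f) = 0/f = 0)
1/(s(G) - 833) = 1/(0 - 833) = 1/(-833) = -1/833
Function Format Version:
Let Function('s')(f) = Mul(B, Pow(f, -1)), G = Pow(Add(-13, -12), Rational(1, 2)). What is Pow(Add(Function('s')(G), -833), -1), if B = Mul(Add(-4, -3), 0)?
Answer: Rational(-1, 833) ≈ -0.0012005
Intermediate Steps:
B = 0 (B = Mul(-7, 0) = 0)
G = Mul(5, I) (G = Pow(-25, Rational(1, 2)) = Mul(5, I) ≈ Mul(5.0000, I))
Function('s')(f) = 0 (Function('s')(f) = Mul(0, Pow(f, -1)) = 0)
Pow(Add(Function('s')(G), -833), -1) = Pow(Add(0, -833), -1) = Pow(-833, -1) = Rational(-1, 833)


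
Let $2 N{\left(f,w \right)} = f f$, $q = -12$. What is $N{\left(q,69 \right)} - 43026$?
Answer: $-42954$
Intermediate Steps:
$N{\left(f,w \right)} = \frac{f^{2}}{2}$ ($N{\left(f,w \right)} = \frac{f f}{2} = \frac{f^{2}}{2}$)
$N{\left(q,69 \right)} - 43026 = \frac{\left(-12\right)^{2}}{2} - 43026 = \frac{1}{2} \cdot 144 - 43026 = 72 - 43026 = -42954$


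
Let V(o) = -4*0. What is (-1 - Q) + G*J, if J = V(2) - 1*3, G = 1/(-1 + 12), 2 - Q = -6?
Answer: -102/11 ≈ -9.2727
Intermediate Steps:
Q = 8 (Q = 2 - 1*(-6) = 2 + 6 = 8)
V(o) = 0
G = 1/11 ≈ 0.090909
J = -3 (J = 0 - 1*3 = 0 - 3 = -3)
(-1 - Q) + G*J = (-1 - 1*8) + (1/11)*(-3) = (-1 - 8) - 3/11 = -9 - 3/11 = -102/11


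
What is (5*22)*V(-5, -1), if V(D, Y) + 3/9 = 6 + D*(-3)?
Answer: 6820/3 ≈ 2273.3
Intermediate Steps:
V(D, Y) = 17/3 - 3*D (V(D, Y) = -⅓ + (6 + D*(-3)) = -⅓ + (6 - 3*D) = 17/3 - 3*D)
(5*22)*V(-5, -1) = (5*22)*(17/3 - 3*(-5)) = 110*(17/3 + 15) = 110*(62/3) = 6820/3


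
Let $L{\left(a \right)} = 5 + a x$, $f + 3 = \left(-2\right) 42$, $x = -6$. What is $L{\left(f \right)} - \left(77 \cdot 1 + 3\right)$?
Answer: $447$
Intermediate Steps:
$f = -87$ ($f = -3 - 84 = -87$)
$L{\left(a \right)} = 5 - 6 a$ ($L{\left(a \right)} = 5 + a \left(-6\right) = 5 - 6 a$)
$L{\left(f \right)} - \left(77 \cdot 1 + 3\right) = \left(5 - -522\right) - \left(77 \cdot 1 + 3\right) = \left(5 + 522\right) - \left(77 + 3\right) = 527 - 80 = 447$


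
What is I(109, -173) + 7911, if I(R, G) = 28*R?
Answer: 10963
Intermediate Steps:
I(109, -173) + 7911 = 28*109 + 7911 = 3052 + 7911 = 10963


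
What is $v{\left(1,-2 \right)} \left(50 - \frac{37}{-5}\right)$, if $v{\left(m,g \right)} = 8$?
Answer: $\frac{2296}{5} \approx 459.2$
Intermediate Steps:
$v{\left(1,-2 \right)} \left(50 - \frac{37}{-5}\right) = 8 \left(50 - \frac{37}{-5}\right) = 8 \left(50 - - \frac{37}{5}\right) = 8 \left(50 + \frac{37}{5}\right) = 8 \cdot \frac{287}{5} = \frac{2296}{5}$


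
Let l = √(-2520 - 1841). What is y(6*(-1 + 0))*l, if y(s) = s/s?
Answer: 7*I*√89 ≈ 66.038*I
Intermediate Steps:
l = 7*I*√89 (l = √(-4361) = 7*I*√89 ≈ 66.038*I)
y(s) = 1
y(6*(-1 + 0))*l = 1*(7*I*√89) = 7*I*√89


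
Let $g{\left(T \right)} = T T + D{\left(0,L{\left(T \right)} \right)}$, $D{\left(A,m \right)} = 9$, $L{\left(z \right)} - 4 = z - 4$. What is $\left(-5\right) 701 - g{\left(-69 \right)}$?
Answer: $-8275$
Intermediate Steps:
$L{\left(z \right)} = z$ ($L{\left(z \right)} = 4 + \left(z - 4\right) = 4 + \left(-4 + z\right) = z$)
$g{\left(T \right)} = 9 + T^{2}$ ($g{\left(T \right)} = T T + 9 = T^{2} + 9 = 9 + T^{2}$)
$\left(-5\right) 701 - g{\left(-69 \right)} = \left(-5\right) 701 - \left(9 + \left(-69\right)^{2}\right) = -3505 - \left(9 + 4761\right) = -3505 - 4770 = -8275$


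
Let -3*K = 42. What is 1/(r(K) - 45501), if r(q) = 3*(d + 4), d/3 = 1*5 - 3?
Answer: -1/45471 ≈ -2.1992e-5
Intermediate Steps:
d = 6 (d = 3*(1*5 - 3) = 3*(5 - 3) = 3*2 = 6)
K = -14 (K = -⅓*42 = -14)
r(q) = 30 (r(q) = 3*(6 + 4) = 3*10 = 30)
1/(r(K) - 45501) = 1/(30 - 45501) = 1/(-45471) = -1/45471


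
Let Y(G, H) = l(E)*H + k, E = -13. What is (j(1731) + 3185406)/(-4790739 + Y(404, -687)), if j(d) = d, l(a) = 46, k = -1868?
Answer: -3187137/4824209 ≈ -0.66066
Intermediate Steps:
Y(G, H) = -1868 + 46*H (Y(G, H) = 46*H - 1868 = -1868 + 46*H)
(j(1731) + 3185406)/(-4790739 + Y(404, -687)) = (1731 + 3185406)/(-4790739 + (-1868 + 46*(-687))) = 3187137/(-4790739 + (-1868 - 31602)) = 3187137/(-4790739 - 33470) = 3187137/(-4824209) = 3187137*(-1/4824209) = -3187137/4824209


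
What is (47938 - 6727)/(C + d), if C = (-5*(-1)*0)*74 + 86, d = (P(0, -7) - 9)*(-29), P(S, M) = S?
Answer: 41211/347 ≈ 118.76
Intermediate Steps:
d = 261 (d = (0 - 9)*(-29) = -9*(-29) = 261)
C = 86 (C = (5*0)*74 + 86 = 0*74 + 86 = 0 + 86 = 86)
(47938 - 6727)/(C + d) = (47938 - 6727)/(86 + 261) = 41211/347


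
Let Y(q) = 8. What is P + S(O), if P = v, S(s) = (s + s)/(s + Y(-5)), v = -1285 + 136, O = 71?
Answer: -90629/79 ≈ -1147.2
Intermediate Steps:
v = -1149
S(s) = 2*s/(8 + s) (S(s) = (s + s)/(s + 8) = (2*s)/(8 + s) = 2*s/(8 + s))
P = -1149
P + S(O) = -1149 + 2*71/(8 + 71) = -1149 + 2*71/79 = -1149 + 2*71*(1/79) = -1149 + 142/79 = -90629/79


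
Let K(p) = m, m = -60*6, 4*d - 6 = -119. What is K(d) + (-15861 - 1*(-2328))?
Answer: -13893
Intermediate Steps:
d = -113/4 (d = 3/2 + (¼)*(-119) = 3/2 - 119/4 = -113/4 ≈ -28.250)
m = -360
K(p) = -360
K(d) + (-15861 - 1*(-2328)) = -360 + (-15861 - 1*(-2328)) = -360 + (-15861 + 2328) = -360 - 13533 = -13893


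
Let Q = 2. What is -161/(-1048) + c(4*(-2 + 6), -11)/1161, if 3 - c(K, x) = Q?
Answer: 187969/1216728 ≈ 0.15449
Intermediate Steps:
c(K, x) = 1 (c(K, x) = 3 - 1*2 = 3 - 2 = 1)
-161/(-1048) + c(4*(-2 + 6), -11)/1161 = -161/(-1048) + 1/1161 = -161*(-1/1048) + 1*(1/1161) = 161/1048 + 1/1161 = 187969/1216728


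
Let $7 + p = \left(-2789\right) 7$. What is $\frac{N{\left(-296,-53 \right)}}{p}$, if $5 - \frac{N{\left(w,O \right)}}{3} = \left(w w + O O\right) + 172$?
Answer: $\frac{45296}{3255} \approx 13.916$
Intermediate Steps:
$p = -19530$ ($p = -7 - 19523 = -19530$)
$N{\left(w,O \right)} = -501 - 3 O^{2} - 3 w^{2}$ ($N{\left(w,O \right)} = 15 - 3 \left(\left(w w + O O\right) + 172\right) = 15 - 3 \left(\left(w^{2} + O^{2}\right) + 172\right) = 15 - 3 \left(\left(O^{2} + w^{2}\right) + 172\right) = 15 - 3 \left(172 + O^{2} + w^{2}\right) = 15 - \left(516 + 3 O^{2} + 3 w^{2}\right) = -501 - 3 O^{2} - 3 w^{2}$)
$\frac{N{\left(-296,-53 \right)}}{p} = \frac{-501 - 3 \left(-53\right)^{2} - 3 \left(-296\right)^{2}}{-19530} = \left(-501 - 8427 - 262848\right) \left(- \frac{1}{19530}\right) = \left(-271776\right) \left(- \frac{1}{19530}\right) = \frac{45296}{3255}$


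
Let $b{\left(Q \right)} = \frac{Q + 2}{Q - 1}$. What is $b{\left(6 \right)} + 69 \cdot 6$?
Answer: $\frac{2078}{5} \approx 415.6$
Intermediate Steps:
$b{\left(Q \right)} = \frac{2 + Q}{-1 + Q}$
$b{\left(6 \right)} + 69 \cdot 6 = \frac{2 + 6}{-1 + 6} + 69 \cdot 6 = \frac{1}{5} \cdot 8 + 414 = \frac{8}{5} + 414 = \frac{2078}{5}$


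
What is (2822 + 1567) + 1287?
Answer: 5676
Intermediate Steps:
(2822 + 1567) + 1287 = 4389 + 1287 = 5676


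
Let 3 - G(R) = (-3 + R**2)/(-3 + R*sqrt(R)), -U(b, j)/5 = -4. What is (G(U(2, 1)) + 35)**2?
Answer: 92747158089/63856081 - 9606351920*sqrt(5)/63856081 ≈ 1116.1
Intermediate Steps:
U(b, j) = 20 (U(b, j) = -5*(-4) = 20)
G(R) = 3 - (-3 + R**2)/(-3 + R**(3/2)) (G(R) = 3 - (-3 + R**2)/(-3 + R*sqrt(R)) = 3 - (-3 + R**2)/(-3 + R**(3/2)))
(G(U(2, 1)) + 35)**2 = ((-6 - 1*20**2 + 3*20**(3/2))/(-3 + 20**(3/2)) + 35)**2 = ((-6 - 1*400 + 3*(40*sqrt(5)))/(-3 + 40*sqrt(5)) + 35)**2 = ((-6 - 400 + 120*sqrt(5))/(-3 + 40*sqrt(5)) + 35)**2 = ((-406 + 120*sqrt(5))/(-3 + 40*sqrt(5)) + 35)**2 = (35 + (-406 + 120*sqrt(5))/(-3 + 40*sqrt(5)))**2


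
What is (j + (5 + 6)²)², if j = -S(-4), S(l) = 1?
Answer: 14400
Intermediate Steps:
j = -1 (j = -1*1 = -1)
(j + (5 + 6)²)² = (-1 + (5 + 6)²)² = (-1 + 11²)² = (-1 + 121)² = 120² = 14400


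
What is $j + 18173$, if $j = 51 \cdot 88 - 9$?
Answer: $22652$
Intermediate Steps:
$j = 4479$ ($j = 4488 - 9 = 4479$)
$j + 18173 = 4479 + 18173 = 22652$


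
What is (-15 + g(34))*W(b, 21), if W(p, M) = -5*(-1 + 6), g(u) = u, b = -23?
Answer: -475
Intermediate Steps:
W(p, M) = -25 (W(p, M) = -5*5 = -25)
(-15 + g(34))*W(b, 21) = (-15 + 34)*(-25) = 19*(-25) = -475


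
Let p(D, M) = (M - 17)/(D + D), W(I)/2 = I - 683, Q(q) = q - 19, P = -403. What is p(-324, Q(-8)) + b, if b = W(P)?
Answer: -351853/162 ≈ -2171.9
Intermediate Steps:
Q(q) = -19 + q
W(I) = -1366 + 2*I (W(I) = 2*(I - 683) = 2*(-683 + I) = -1366 + 2*I)
b = -2172 (b = -1366 + 2*(-403) = -1366 - 806 = -2172)
p(D, M) = (-17 + M)/(2*D) (p(D, M) = (-17 + M)/((2*D)) = (-17 + M)*(1/(2*D)) = (-17 + M)/(2*D))
p(-324, Q(-8)) + b = (½)*(-17 + (-19 - 8))/(-324) - 2172 = (½)*(-1/324)*(-17 - 27) - 2172 = (½)*(-1/324)*(-44) - 2172 = 11/162 - 2172 = -351853/162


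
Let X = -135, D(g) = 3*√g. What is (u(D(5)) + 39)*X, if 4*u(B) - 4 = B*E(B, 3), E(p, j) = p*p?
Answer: -5400 - 18225*√5/4 ≈ -15588.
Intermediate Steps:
E(p, j) = p²
u(B) = 1 + B³/4 (u(B) = 1 + (B*B²)/4 = 1 + B³/4)
(u(D(5)) + 39)*X = ((1 + (3*√5)³/4) + 39)*(-135) = ((1 + (135*√5)/4) + 39)*(-135) = ((1 + 135*√5/4) + 39)*(-135) = (40 + 135*√5/4)*(-135) = -5400 - 18225*√5/4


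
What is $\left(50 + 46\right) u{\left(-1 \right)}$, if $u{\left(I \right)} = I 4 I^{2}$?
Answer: $-384$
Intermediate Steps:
$u{\left(I \right)} = 4 I^{3}$ ($u{\left(I \right)} = 4 I I^{2} = 4 I^{3}$)
$\left(50 + 46\right) u{\left(-1 \right)} = \left(50 + 46\right) 4 \left(-1\right)^{3} = 96 \cdot 4 \left(-1\right) = 96 \left(-4\right) = -384$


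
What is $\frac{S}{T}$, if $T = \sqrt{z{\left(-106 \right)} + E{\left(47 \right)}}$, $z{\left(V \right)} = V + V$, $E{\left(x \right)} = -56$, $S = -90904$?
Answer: $\frac{45452 i \sqrt{67}}{67} \approx 5552.8 i$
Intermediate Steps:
$z{\left(V \right)} = 2 V$
$T = 2 i \sqrt{67}$ ($T = \sqrt{2 \left(-106\right) - 56} = \sqrt{-212 - 56} = \sqrt{-268} = 2 i \sqrt{67} \approx 16.371 i$)
$\frac{S}{T} = - \frac{90904}{2 i \sqrt{67}} = - 90904 \left(- \frac{i \sqrt{67}}{134}\right) = \frac{45452 i \sqrt{67}}{67}$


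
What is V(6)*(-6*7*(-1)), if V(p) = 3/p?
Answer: 21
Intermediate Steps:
V(6)*(-6*7*(-1)) = (3/6)*(-6*7*(-1)) = (3*(⅙))*(-42*(-1)) = (½)*42 = 21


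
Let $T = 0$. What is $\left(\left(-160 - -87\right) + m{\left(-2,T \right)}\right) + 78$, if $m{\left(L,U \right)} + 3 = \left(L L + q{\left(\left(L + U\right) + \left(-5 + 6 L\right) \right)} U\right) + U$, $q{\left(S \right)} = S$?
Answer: $6$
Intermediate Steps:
$m{\left(L,U \right)} = -3 + U + L^{2} + U \left(-5 + U + 7 L\right)$ ($m{\left(L,U \right)} = -3 + \left(\left(L L + \left(\left(L + U\right) + \left(-5 + 6 L\right)\right) U\right) + U\right) = -3 + \left(\left(L^{2} + \left(-5 + U + 7 L\right) U\right) + U\right) = -3 + \left(\left(L^{2} + U \left(-5 + U + 7 L\right)\right) + U\right) = -3 + \left(U + L^{2} + U \left(-5 + U + 7 L\right)\right) = -3 + U + L^{2} + U \left(-5 + U + 7 L\right)$)
$\left(\left(-160 - -87\right) + m{\left(-2,T \right)}\right) + 78 = \left(\left(-160 - -87\right) + \left(-3 + 0 + \left(-2\right)^{2} + 0 \left(-5 + 0 + 7 \left(-2\right)\right)\right)\right) + 78 = \left(\left(-160 + 87\right) + \left(-3 + 0 + 4 + 0 \left(-5 + 0 - 14\right)\right)\right) + 78 = \left(-73 + \left(-3 + 0 + 4 + 0 \left(-19\right)\right)\right) + 78 = \left(-73 + \left(-3 + 0 + 4 + 0\right)\right) + 78 = \left(-73 + 1\right) + 78 = -72 + 78 = 6$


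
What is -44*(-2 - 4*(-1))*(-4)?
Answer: 352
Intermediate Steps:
-44*(-2 - 4*(-1))*(-4) = -44*(-2 + 4)*(-4) = -44*2*(-4) = -88*(-4) = 352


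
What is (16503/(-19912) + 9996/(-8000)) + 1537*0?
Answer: -10345761/4978000 ≈ -2.0783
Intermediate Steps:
(16503/(-19912) + 9996/(-8000)) + 1537*0 = (16503*(-1/19912) + 9996*(-1/8000)) + 0 = (-16503/19912 - 2499/2000) + 0 = -10345761/4978000 + 0 = -10345761/4978000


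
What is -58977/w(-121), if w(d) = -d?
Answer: -58977/121 ≈ -487.41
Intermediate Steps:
-58977/w(-121) = -58977/((-1*(-121))) = -58977/121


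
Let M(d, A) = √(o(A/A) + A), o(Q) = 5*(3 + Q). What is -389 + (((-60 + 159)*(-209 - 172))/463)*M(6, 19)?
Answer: -389 - 37719*√39/463 ≈ -897.76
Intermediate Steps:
o(Q) = 15 + 5*Q
M(d, A) = √(20 + A) (M(d, A) = √((15 + 5*(A/A)) + A) = √((15 + 5*1) + A) = √((15 + 5) + A) = √(20 + A))
-389 + (((-60 + 159)*(-209 - 172))/463)*M(6, 19) = -389 + (((-60 + 159)*(-209 - 172))/463)*√(20 + 19) = -389 + ((99*(-381))*(1/463))*√39 = -389 + (-37719*1/463)*√39 = -389 - 37719*√39/463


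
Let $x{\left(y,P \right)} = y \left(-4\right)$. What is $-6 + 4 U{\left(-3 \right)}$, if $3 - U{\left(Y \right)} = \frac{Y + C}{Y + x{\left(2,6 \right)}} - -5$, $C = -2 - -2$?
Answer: $- \frac{166}{11} \approx -15.091$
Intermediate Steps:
$C = 0$ ($C = -2 + 2 = 0$)
$x{\left(y,P \right)} = - 4 y$
$U{\left(Y \right)} = -2 - \frac{Y}{-8 + Y}$ ($U{\left(Y \right)} = 3 - \left(\frac{Y + 0}{Y - 8} - -5\right) = 3 - \left(\frac{Y}{Y - 8} + 5\right) = 3 - \left(\frac{Y}{-8 + Y} + 5\right) = 3 - \left(5 + \frac{Y}{-8 + Y}\right) = -2 - \frac{Y}{-8 + Y}$)
$-6 + 4 U{\left(-3 \right)} = -6 + 4 \frac{16 - -9}{-8 - 3} = -6 + 4 \frac{16 + 9}{-11} = -6 + 4 \left(\left(- \frac{1}{11}\right) 25\right) = -6 + 4 \left(- \frac{25}{11}\right) = -6 - \frac{100}{11} = - \frac{166}{11}$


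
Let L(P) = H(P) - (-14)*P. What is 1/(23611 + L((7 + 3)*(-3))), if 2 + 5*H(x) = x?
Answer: 5/115923 ≈ 4.3132e-5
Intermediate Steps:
H(x) = -2/5 + x/5
L(P) = -2/5 + 71*P/5 (L(P) = (-2/5 + P/5) - (-14)*P = (-2/5 + P/5) + 14*P = -2/5 + 71*P/5)
1/(23611 + L((7 + 3)*(-3))) = 1/(23611 + (-2/5 + 71*((7 + 3)*(-3))/5)) = 1/(23611 + (-2/5 + 71*(10*(-3))/5)) = 1/(23611 + (-2/5 + (71/5)*(-30))) = 1/(23611 + (-2/5 - 426)) = 1/(23611 - 2132/5) = 1/(115923/5) = 5/115923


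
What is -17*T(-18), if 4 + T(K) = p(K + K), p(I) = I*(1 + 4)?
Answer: 3128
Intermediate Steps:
p(I) = 5*I (p(I) = I*5 = 5*I)
T(K) = -4 + 10*K (T(K) = -4 + 5*(K + K) = -4 + 5*(2*K) = -4 + 10*K)
-17*T(-18) = -17*(-4 + 10*(-18)) = -17*(-4 - 180) = -17*(-184) = 3128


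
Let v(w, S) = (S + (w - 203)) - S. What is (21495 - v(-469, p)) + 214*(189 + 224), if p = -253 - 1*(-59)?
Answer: 110549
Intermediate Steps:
p = -194 (p = -253 + 59 = -194)
v(w, S) = -203 + w (v(w, S) = (S + (-203 + w)) - S = (-203 + S + w) - S = -203 + w)
(21495 - v(-469, p)) + 214*(189 + 224) = (21495 - (-203 - 469)) + 214*(189 + 224) = (21495 - 1*(-672)) + 214*413 = (21495 + 672) + 88382 = 22167 + 88382 = 110549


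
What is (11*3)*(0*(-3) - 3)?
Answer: -99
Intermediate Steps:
(11*3)*(0*(-3) - 3) = 33*(0 - 3) = 33*(-3) = -99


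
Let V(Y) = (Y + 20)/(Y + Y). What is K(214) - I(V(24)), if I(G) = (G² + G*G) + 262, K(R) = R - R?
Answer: -18985/72 ≈ -263.68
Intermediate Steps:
K(R) = 0
V(Y) = (20 + Y)/(2*Y) (V(Y) = (20 + Y)/((2*Y)) = (20 + Y)*(1/(2*Y)) = (20 + Y)/(2*Y))
I(G) = 262 + 2*G² (I(G) = (G² + G²) + 262 = 2*G² + 262 = 262 + 2*G²)
K(214) - I(V(24)) = 0 - (262 + 2*((½)*(20 + 24)/24)²) = 0 - (262 + 2*((½)*(1/24)*44)²) = 0 - (262 + 2*(11/12)²) = 0 - (262 + 2*(121/144)) = 0 - (262 + 121/72) = 0 - 1*18985/72 = 0 - 18985/72 = -18985/72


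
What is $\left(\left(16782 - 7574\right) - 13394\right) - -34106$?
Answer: $29920$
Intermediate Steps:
$\left(\left(16782 - 7574\right) - 13394\right) - -34106 = \left(9208 - 13394\right) + 34106 = -4186 + 34106 = 29920$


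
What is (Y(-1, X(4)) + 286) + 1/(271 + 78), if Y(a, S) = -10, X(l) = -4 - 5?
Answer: 96325/349 ≈ 276.00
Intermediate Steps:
X(l) = -9
(Y(-1, X(4)) + 286) + 1/(271 + 78) = (-10 + 286) + 1/(271 + 78) = 276 + 1/349 = 96325/349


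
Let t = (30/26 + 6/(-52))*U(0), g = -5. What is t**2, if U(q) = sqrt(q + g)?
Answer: -3645/676 ≈ -5.3920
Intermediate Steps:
U(q) = sqrt(-5 + q) (U(q) = sqrt(q - 5) = sqrt(-5 + q))
t = 27*I*sqrt(5)/26 (t = (30/26 + 6/(-52))*sqrt(-5 + 0) = (30*(1/26) + 6*(-1/52))*sqrt(-5) = (15/13 - 3/26)*(I*sqrt(5)) = 27*(I*sqrt(5))/26 = 27*I*sqrt(5)/26 ≈ 2.3221*I)
t**2 = (27*I*sqrt(5)/26)**2 = -3645/676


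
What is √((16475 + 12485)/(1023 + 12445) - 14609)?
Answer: I*√165593312521/3367 ≈ 120.86*I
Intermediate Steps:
√((16475 + 12485)/(1023 + 12445) - 14609) = √(28960/13468 - 14609) = √(28960*(1/13468) - 14609) = √(7240/3367 - 14609) = √(-49181263/3367) = I*√165593312521/3367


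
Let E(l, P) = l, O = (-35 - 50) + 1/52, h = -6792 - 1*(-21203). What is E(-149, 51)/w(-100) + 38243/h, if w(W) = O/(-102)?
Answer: -3739986613/21227403 ≈ -176.19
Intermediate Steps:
h = 14411 (h = -6792 + 21203 = 14411)
O = -4419/52 (O = -85 + 1/52 = -4419/52 ≈ -84.981)
w(W) = 1473/1768 (w(W) = -4419/52/(-102) = -4419/52*(-1/102) = 1473/1768)
E(-149, 51)/w(-100) + 38243/h = -149/1473/1768 + 38243/14411 = -149*1768/1473 + 38243*(1/14411) = -263432/1473 + 38243/14411 = -3739986613/21227403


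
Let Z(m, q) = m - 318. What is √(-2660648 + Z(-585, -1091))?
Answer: I*√2661551 ≈ 1631.4*I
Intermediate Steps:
Z(m, q) = -318 + m
√(-2660648 + Z(-585, -1091)) = √(-2660648 + (-318 - 585)) = √(-2660648 - 903) = √(-2661551) = I*√2661551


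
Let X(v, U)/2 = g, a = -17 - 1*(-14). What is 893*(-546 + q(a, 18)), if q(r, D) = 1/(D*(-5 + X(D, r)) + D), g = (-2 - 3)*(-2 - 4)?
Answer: -491477731/1008 ≈ -4.8758e+5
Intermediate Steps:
g = 30 (g = -5*(-6) = 30)
a = -3 (a = -17 + 14 = -3)
X(v, U) = 60 (X(v, U) = 2*30 = 60)
q(r, D) = 1/(56*D) (q(r, D) = 1/(D*(-5 + 60) + D) = 1/(D*55 + D) = 1/(55*D + D) = 1/(56*D))
893*(-546 + q(a, 18)) = 893*(-546 + (1/56)/18) = 893*(-546 + (1/56)*(1/18)) = 893*(-546 + 1/1008) = 893*(-550367/1008) = -491477731/1008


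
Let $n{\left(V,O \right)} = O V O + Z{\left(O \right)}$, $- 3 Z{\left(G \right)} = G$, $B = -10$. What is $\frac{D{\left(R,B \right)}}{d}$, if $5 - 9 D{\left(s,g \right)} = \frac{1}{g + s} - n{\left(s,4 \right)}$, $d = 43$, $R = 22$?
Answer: $\frac{4267}{4644} \approx 0.91882$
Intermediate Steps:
$Z{\left(G \right)} = - \frac{G}{3}$
$n{\left(V,O \right)} = - \frac{O}{3} + V O^{2}$ ($n{\left(V,O \right)} = O V O - \frac{O}{3} = V O^{2} - \frac{O}{3} = - \frac{O}{3} + V O^{2}$)
$D{\left(s,g \right)} = \frac{11}{27} - \frac{1}{9 \left(g + s\right)} + \frac{16 s}{9}$ ($D{\left(s,g \right)} = \frac{5}{9} - \frac{\frac{1}{g + s} - 4 \left(- \frac{1}{3} + 4 s\right)}{9} = \frac{5}{9} - \frac{\frac{1}{g + s} - \left(- \frac{4}{3} + 16 s\right)}{9} = \frac{5}{9} - \frac{\frac{4}{3} + \frac{1}{g + s} - 16 s}{9} = \frac{5}{9} - \left(\frac{4}{27} - \frac{16 s}{9} + \frac{1}{9 \left(g + s\right)}\right) = \frac{11}{27} - \frac{1}{9 \left(g + s\right)} + \frac{16 s}{9}$)
$\frac{D{\left(R,B \right)}}{d} = \frac{\frac{1}{27} \frac{1}{-10 + 22} \left(-3 + 11 \left(-10\right) + 11 \cdot 22 + 48 \cdot 22^{2} + 48 \left(-10\right) 22\right)}{43} = \frac{-3 - 110 + 242 + 48 \cdot 484 - 10560}{27 \cdot 12} \cdot \frac{1}{43} = \frac{1}{27} \cdot \frac{1}{12} \left(-3 - 110 + 242 + 23232 - 10560\right) \frac{1}{43} = \frac{1}{27} \cdot \frac{1}{12} \cdot 12801 \cdot \frac{1}{43} = \frac{4267}{108} \cdot \frac{1}{43} = \frac{4267}{4644}$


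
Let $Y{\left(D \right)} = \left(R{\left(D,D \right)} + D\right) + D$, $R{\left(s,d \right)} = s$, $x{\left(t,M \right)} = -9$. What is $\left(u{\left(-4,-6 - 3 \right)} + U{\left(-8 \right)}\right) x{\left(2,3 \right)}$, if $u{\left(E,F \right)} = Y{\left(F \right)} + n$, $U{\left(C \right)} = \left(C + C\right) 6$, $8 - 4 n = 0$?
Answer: $1089$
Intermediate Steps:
$n = 2$ ($n = 2 - 0 = 2 + 0 = 2$)
$U{\left(C \right)} = 12 C$ ($U{\left(C \right)} = 2 C 6 = 12 C$)
$Y{\left(D \right)} = 3 D$ ($Y{\left(D \right)} = \left(D + D\right) + D = 2 D + D = 3 D$)
$u{\left(E,F \right)} = 2 + 3 F$ ($u{\left(E,F \right)} = 3 F + 2 = 2 + 3 F$)
$\left(u{\left(-4,-6 - 3 \right)} + U{\left(-8 \right)}\right) x{\left(2,3 \right)} = \left(\left(2 + 3 \left(-6 - 3\right)\right) + 12 \left(-8\right)\right) \left(-9\right) = \left(\left(2 + 3 \left(-9\right)\right) - 96\right) \left(-9\right) = \left(\left(2 - 27\right) - 96\right) \left(-9\right) = \left(-25 - 96\right) \left(-9\right) = \left(-121\right) \left(-9\right) = 1089$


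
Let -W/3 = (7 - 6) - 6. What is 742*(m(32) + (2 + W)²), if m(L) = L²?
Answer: 974246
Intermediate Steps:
W = 15 (W = -3*((7 - 6) - 6) = -3*(1 - 6) = -3*(-5) = 15)
742*(m(32) + (2 + W)²) = 742*(32² + (2 + 15)²) = 742*(1024 + 17²) = 742*(1024 + 289) = 742*1313 = 974246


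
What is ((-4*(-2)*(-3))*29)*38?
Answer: -26448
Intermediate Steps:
((-4*(-2)*(-3))*29)*38 = ((8*(-3))*29)*38 = -24*29*38 = -696*38 = -26448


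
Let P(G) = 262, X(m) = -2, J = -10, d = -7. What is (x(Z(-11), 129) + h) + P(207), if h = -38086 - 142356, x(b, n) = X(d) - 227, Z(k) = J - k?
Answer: -180409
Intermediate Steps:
Z(k) = -10 - k
x(b, n) = -229 (x(b, n) = -2 - 227 = -229)
h = -180442
(x(Z(-11), 129) + h) + P(207) = (-229 - 180442) + 262 = -180671 + 262 = -180409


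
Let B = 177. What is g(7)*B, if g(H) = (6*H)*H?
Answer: 52038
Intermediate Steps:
g(H) = 6*H**2
g(7)*B = (6*7**2)*177 = (6*49)*177 = 294*177 = 52038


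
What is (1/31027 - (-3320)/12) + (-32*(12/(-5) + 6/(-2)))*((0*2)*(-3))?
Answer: 25752413/93081 ≈ 276.67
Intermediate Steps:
(1/31027 - (-3320)/12) + (-32*(12/(-5) + 6/(-2)))*((0*2)*(-3)) = (1/31027 - (-3320)/12) + (-32*(12*(-1/5) + 6*(-1/2)))*(0*(-3)) = (1/31027 - 332*(-5/6)) - 32*(-12/5 - 3)*0 = (1/31027 + 830/3) - 32*(-27/5)*0 = 25752413/93081 + (864/5)*0 = 25752413/93081 + 0 = 25752413/93081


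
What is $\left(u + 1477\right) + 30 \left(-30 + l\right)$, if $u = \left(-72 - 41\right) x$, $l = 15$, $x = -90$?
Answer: $11197$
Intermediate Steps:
$u = 10170$ ($u = \left(-72 - 41\right) \left(-90\right) = \left(-113\right) \left(-90\right) = 10170$)
$\left(u + 1477\right) + 30 \left(-30 + l\right) = \left(10170 + 1477\right) + 30 \left(-30 + 15\right) = 11647 + 30 \left(-15\right) = 11647 - 450 = 11197$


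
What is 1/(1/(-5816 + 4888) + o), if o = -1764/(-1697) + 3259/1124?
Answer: 442523296/1742599231 ≈ 0.25394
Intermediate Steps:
o = 7513259/1907428 (o = -1764*(-1/1697) + 3259*(1/1124) = 1764/1697 + 3259/1124 = 7513259/1907428 ≈ 3.9389)
1/(1/(-5816 + 4888) + o) = 1/(1/(-5816 + 4888) + 7513259/1907428) = 1/(1/(-928) + 7513259/1907428) = 1/(-1/928 + 7513259/1907428) = 1/(1742599231/442523296) = 442523296/1742599231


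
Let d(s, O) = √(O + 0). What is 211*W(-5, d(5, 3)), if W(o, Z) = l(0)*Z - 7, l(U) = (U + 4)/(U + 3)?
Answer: -1477 + 844*√3/3 ≈ -989.72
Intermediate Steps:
l(U) = (4 + U)/(3 + U)
d(s, O) = √O
W(o, Z) = -7 + 4*Z/3 (W(o, Z) = ((4 + 0)/(3 + 0))*Z - 7 = (4/3)*Z - 7 = ((⅓)*4)*Z - 7 = 4*Z/3 - 7 = -7 + 4*Z/3)
211*W(-5, d(5, 3)) = 211*(-7 + 4*√3/3) = -1477 + 844*√3/3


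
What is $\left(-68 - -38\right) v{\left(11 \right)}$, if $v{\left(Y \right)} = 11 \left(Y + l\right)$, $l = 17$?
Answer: $-9240$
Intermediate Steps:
$v{\left(Y \right)} = 187 + 11 Y$ ($v{\left(Y \right)} = 11 \left(Y + 17\right) = 11 \left(17 + Y\right) = 187 + 11 Y$)
$\left(-68 - -38\right) v{\left(11 \right)} = \left(-68 - -38\right) \left(187 + 11 \cdot 11\right) = \left(-68 + 38\right) \left(187 + 121\right) = \left(-30\right) 308 = -9240$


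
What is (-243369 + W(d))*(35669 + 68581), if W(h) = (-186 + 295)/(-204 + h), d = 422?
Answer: -25371166125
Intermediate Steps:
W(h) = 109/(-204 + h)
(-243369 + W(d))*(35669 + 68581) = (-243369 + 109/(-204 + 422))*(35669 + 68581) = (-243369 + 109/218)*104250 = (-243369 + 109*(1/218))*104250 = (-243369 + ½)*104250 = -486737/2*104250 = -25371166125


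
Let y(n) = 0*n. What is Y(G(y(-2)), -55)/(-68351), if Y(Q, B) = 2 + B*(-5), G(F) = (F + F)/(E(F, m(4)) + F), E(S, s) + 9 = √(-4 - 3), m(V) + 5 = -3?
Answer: -277/68351 ≈ -0.0040526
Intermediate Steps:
m(V) = -8 (m(V) = -5 - 3 = -8)
E(S, s) = -9 + I*√7 (E(S, s) = -9 + √(-4 - 3) = -9 + √(-7) = -9 + I*√7)
y(n) = 0
G(F) = 2*F/(-9 + F + I*√7) (G(F) = (F + F)/((-9 + I*√7) + F) = (2*F)/(-9 + F + I*√7) = 2*F/(-9 + F + I*√7))
Y(Q, B) = 2 - 5*B
Y(G(y(-2)), -55)/(-68351) = (2 - 5*(-55))/(-68351) = (2 + 275)*(-1/68351) = 277*(-1/68351) = -277/68351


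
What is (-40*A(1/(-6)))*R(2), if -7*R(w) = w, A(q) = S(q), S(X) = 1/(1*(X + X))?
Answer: -240/7 ≈ -34.286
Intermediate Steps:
S(X) = 1/(2*X) (S(X) = 1/(1*(2*X)) = 1/(2*X))
A(q) = 1/(2*q)
R(w) = -w/7
(-40*A(1/(-6)))*R(2) = (-20/(1/(-6)))*(-⅐*2) = -20/(-⅙)*(-2/7) = -20*(-6)*(-2/7) = -40*(-3)*(-2/7) = 120*(-2/7) = -240/7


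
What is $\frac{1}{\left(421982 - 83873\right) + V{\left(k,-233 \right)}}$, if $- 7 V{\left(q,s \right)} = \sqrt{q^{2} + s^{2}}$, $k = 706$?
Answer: $\frac{16567341}{5601566545444} + \frac{35 \sqrt{22109}}{5601566545444} \approx 2.9586 \cdot 10^{-6}$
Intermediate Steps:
$V{\left(q,s \right)} = - \frac{\sqrt{q^{2} + s^{2}}}{7}$
$\frac{1}{\left(421982 - 83873\right) + V{\left(k,-233 \right)}} = \frac{1}{\left(421982 - 83873\right) - \frac{\sqrt{706^{2} + \left(-233\right)^{2}}}{7}} = \frac{1}{338109 - \frac{\sqrt{498436 + 54289}}{7}} = \frac{1}{338109 - \frac{\sqrt{552725}}{7}} = \frac{1}{338109 - \frac{5 \sqrt{22109}}{7}}$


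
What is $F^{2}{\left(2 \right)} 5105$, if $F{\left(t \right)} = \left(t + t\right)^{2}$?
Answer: $1306880$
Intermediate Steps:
$F{\left(t \right)} = 4 t^{2}$ ($F{\left(t \right)} = \left(2 t\right)^{2} = 4 t^{2}$)
$F^{2}{\left(2 \right)} 5105 = \left(4 \cdot 2^{2}\right)^{2} \cdot 5105 = \left(4 \cdot 4\right)^{2} \cdot 5105 = 16^{2} \cdot 5105 = 256 \cdot 5105 = 1306880$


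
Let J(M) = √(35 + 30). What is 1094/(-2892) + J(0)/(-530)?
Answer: -547/1446 - √65/530 ≈ -0.39350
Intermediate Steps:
J(M) = √65
1094/(-2892) + J(0)/(-530) = 1094/(-2892) + √65/(-530) = 1094*(-1/2892) + √65*(-1/530) = -547/1446 - √65/530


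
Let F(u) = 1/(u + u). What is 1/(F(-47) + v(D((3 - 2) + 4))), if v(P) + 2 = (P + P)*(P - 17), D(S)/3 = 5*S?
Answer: 94/817611 ≈ 0.00011497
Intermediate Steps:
F(u) = 1/(2*u)
D(S) = 15*S (D(S) = 3*(5*S) = 15*S)
v(P) = -2 + 2*P*(-17 + P) (v(P) = -2 + (P + P)*(P - 17) = -2 + (2*P)*(-17 + P) = -2 + 2*P*(-17 + P))
1/(F(-47) + v(D((3 - 2) + 4))) = 1/((½)/(-47) + (-2 - 510*((3 - 2) + 4) + 2*(15*((3 - 2) + 4))²)) = 1/((½)*(-1/47) + (-2 - 510*(1 + 4) + 2*(15*(1 + 4))²)) = 1/(-1/94 + (-2 - 510*5 + 2*(15*5)²)) = 1/(-1/94 + (-2 - 34*75 + 2*75²)) = 1/(-1/94 + (-2 - 2550 + 2*5625)) = 1/(-1/94 + (-2 - 2550 + 11250)) = 1/(-1/94 + 8698) = 1/(817611/94) = 94/817611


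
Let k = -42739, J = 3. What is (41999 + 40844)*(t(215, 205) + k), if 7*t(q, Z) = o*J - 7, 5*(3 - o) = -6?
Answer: -17702803513/5 ≈ -3.5406e+9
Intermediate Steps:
o = 21/5 (o = 3 - ⅕*(-6) = 3 + 6/5 = 21/5 ≈ 4.2000)
t(q, Z) = ⅘ (t(q, Z) = ((21/5)*3 - 7)/7 = (63/5 - 7)/7 = (⅐)*(28/5) = ⅘)
(41999 + 40844)*(t(215, 205) + k) = (41999 + 40844)*(⅘ - 42739) = 82843*(-213691/5) = -17702803513/5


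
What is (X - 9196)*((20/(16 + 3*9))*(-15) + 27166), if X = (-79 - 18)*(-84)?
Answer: -1223894224/43 ≈ -2.8463e+7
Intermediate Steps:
X = 8148 (X = -97*(-84) = 8148)
(X - 9196)*((20/(16 + 3*9))*(-15) + 27166) = (8148 - 9196)*((20/(16 + 3*9))*(-15) + 27166) = -1048*((20/(16 + 27))*(-15) + 27166) = -1048*((20/43)*(-15) + 27166) = -1048*(-300/43 + 27166) = -1048*1167838/43 = -1223894224/43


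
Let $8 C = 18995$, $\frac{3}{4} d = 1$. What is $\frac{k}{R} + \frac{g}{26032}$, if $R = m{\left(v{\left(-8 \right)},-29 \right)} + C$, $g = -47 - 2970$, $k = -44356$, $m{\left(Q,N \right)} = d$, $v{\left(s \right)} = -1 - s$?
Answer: $- \frac{27884229697}{1484266544} \approx -18.787$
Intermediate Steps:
$d = \frac{4}{3}$ ($d = \frac{4}{3} \cdot 1 = \frac{4}{3} \approx 1.3333$)
$m{\left(Q,N \right)} = \frac{4}{3}$
$C = \frac{18995}{8}$ ($C = \frac{1}{8} \cdot 18995 = \frac{18995}{8} \approx 2374.4$)
$g = -3017$ ($g = -47 - 2970 = -3017$)
$R = \frac{57017}{24}$ ($R = \frac{4}{3} + \frac{18995}{8} = \frac{57017}{24} \approx 2375.7$)
$\frac{k}{R} + \frac{g}{26032} = - \frac{44356}{\frac{57017}{24}} - \frac{3017}{26032} = \left(-44356\right) \frac{24}{57017} - \frac{3017}{26032} = - \frac{1064544}{57017} - \frac{3017}{26032} = - \frac{27884229697}{1484266544}$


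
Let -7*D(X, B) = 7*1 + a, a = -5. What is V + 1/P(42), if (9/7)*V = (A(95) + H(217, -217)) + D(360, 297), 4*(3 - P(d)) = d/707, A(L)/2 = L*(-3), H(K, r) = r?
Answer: -369035/603 ≈ -612.00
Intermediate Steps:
A(L) = -6*L (A(L) = 2*(L*(-3)) = 2*(-3*L) = -6*L)
P(d) = 3 - d/2828 (P(d) = 3 - d/(4*707) = 3 - d/2828)
D(X, B) = -2/7 (D(X, B) = -(7*1 - 5)/7 = -(7 - 5)/7 = -⅐*2 = -2/7)
V = -1837/3 (V = 7*((-6*95 - 217) - 2/7)/9 = 7*((-570 - 217) - 2/7)/9 = 7*(-787 - 2/7)/9 = (7/9)*(-5511/7) = -1837/3 ≈ -612.33)
V + 1/P(42) = -1837/3 + 1/(3 - 1/2828*42) = -1837/3 + 1/(3 - 3/202) = -1837/3 + 1/(603/202) = -1837/3 + 202/603 = -369035/603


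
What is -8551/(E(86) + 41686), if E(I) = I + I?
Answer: -8551/41858 ≈ -0.20429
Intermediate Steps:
E(I) = 2*I
-8551/(E(86) + 41686) = -8551/(2*86 + 41686) = -8551/(172 + 41686) = -8551/41858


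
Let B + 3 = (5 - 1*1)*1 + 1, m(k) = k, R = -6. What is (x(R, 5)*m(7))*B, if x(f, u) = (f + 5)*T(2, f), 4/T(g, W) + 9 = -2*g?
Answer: 56/13 ≈ 4.3077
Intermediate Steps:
T(g, W) = 4/(-9 - 2*g)
x(f, u) = -20/13 - 4*f/13 (x(f, u) = (f + 5)*(-4/(9 + 2*2)) = (5 + f)*(-4/(9 + 4)) = (5 + f)*(-4/13) = -20/13 - 4*f/13)
B = 2 (B = -3 + ((5 - 1*1)*1 + 1) = -3 + ((5 - 1)*1 + 1) = -3 + (4*1 + 1) = -3 + (4 + 1) = -3 + 5 = 2)
(x(R, 5)*m(7))*B = ((-20/13 - 4/13*(-6))*7)*2 = ((-20/13 + 24/13)*7)*2 = ((4/13)*7)*2 = (28/13)*2 = 56/13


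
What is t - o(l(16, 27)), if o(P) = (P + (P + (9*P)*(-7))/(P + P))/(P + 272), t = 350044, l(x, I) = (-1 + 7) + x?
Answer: 34304315/98 ≈ 3.5004e+5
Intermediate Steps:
l(x, I) = 6 + x
o(P) = (-31 + P)/(272 + P) (o(P) = (P + (P - 63*P)/((2*P)))/(272 + P) = (P + (-62*P)*(1/(2*P)))/(272 + P) = (P - 31)/(272 + P) = (-31 + P)/(272 + P))
t - o(l(16, 27)) = 350044 - (-31 + (6 + 16))/(272 + (6 + 16)) = 350044 - (-31 + 22)/(272 + 22) = 350044 - (-9)/294 = 350044 - 1*(-3/98) = 350044 + 3/98 = 34304315/98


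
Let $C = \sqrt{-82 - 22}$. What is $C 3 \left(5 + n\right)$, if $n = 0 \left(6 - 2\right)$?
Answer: $30 i \sqrt{26} \approx 152.97 i$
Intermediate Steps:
$n = 0$ ($n = 0 \left(6 - 2\right) = 0 \cdot 4 = 0$)
$C = 2 i \sqrt{26}$ ($C = \sqrt{-104} = 2 i \sqrt{26} \approx 10.198 i$)
$C 3 \left(5 + n\right) = 2 i \sqrt{26} \cdot 3 \left(5 + 0\right) = 2 i \sqrt{26} \cdot 3 \cdot 5 = 2 i \sqrt{26} \cdot 15 = 30 i \sqrt{26}$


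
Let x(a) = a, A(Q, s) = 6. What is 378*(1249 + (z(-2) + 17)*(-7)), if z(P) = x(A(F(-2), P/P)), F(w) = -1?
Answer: 411264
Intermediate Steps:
z(P) = 6
378*(1249 + (z(-2) + 17)*(-7)) = 378*(1249 + (6 + 17)*(-7)) = 378*(1249 + 23*(-7)) = 378*(1249 - 161) = 378*1088 = 411264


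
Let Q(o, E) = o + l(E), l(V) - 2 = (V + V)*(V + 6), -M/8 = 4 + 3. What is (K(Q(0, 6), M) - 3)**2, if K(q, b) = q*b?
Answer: 66896041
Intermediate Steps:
M = -56 (M = -8*(4 + 3) = -8*7 = -56)
l(V) = 2 + 2*V*(6 + V) (l(V) = 2 + (V + V)*(V + 6) = 2 + (2*V)*(6 + V) = 2 + 2*V*(6 + V))
Q(o, E) = 2 + o + 2*E**2 + 12*E (Q(o, E) = o + (2 + 2*E**2 + 12*E) = 2 + o + 2*E**2 + 12*E)
K(q, b) = b*q
(K(Q(0, 6), M) - 3)**2 = (-56*(2 + 0 + 2*6**2 + 12*6) - 3)**2 = (-56*(2 + 0 + 2*36 + 72) - 3)**2 = (-56*(2 + 0 + 72 + 72) - 3)**2 = (-56*146 - 3)**2 = (-8176 - 3)**2 = (-8179)**2 = 66896041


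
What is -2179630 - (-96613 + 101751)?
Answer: -2184768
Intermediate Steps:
-2179630 - (-96613 + 101751) = -2179630 - 1*5138 = -2179630 - 5138 = -2184768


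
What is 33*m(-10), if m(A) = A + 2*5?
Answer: 0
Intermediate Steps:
m(A) = 10 + A (m(A) = A + 10 = 10 + A)
33*m(-10) = 33*(10 - 10) = 33*0 = 0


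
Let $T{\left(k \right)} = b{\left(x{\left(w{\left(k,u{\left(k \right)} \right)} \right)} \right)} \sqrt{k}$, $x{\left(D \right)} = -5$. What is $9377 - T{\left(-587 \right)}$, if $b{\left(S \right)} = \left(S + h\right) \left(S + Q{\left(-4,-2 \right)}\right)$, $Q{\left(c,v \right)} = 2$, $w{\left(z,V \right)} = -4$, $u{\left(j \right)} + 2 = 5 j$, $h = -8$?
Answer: $9377 - 39 i \sqrt{587} \approx 9377.0 - 944.9 i$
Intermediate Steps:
$u{\left(j \right)} = -2 + 5 j$
$b{\left(S \right)} = \left(-8 + S\right) \left(2 + S\right)$ ($b{\left(S \right)} = \left(S - 8\right) \left(S + 2\right) = \left(-8 + S\right) \left(2 + S\right)$)
$T{\left(k \right)} = 39 \sqrt{k}$ ($T{\left(k \right)} = \left(-16 + \left(-5\right)^{2} - -30\right) \sqrt{k} = \left(-16 + 25 + 30\right) \sqrt{k} = 39 \sqrt{k}$)
$9377 - T{\left(-587 \right)} = 9377 - 39 \sqrt{-587} = 9377 - 39 i \sqrt{587}$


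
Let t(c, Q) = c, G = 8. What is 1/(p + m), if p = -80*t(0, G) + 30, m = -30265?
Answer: -1/30235 ≈ -3.3074e-5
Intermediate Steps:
p = 30 (p = -80*0 + 30 = 0 + 30 = 30)
1/(p + m) = 1/(30 - 30265) = 1/(-30235) = -1/30235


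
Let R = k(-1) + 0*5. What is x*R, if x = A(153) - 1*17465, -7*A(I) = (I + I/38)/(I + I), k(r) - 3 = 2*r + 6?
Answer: -9291419/76 ≈ -1.2226e+5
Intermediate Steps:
k(r) = 9 + 2*r (k(r) = 3 + (2*r + 6) = 3 + (6 + 2*r) = 9 + 2*r)
A(I) = -39/532 (A(I) = -(I + I/38)/(7*(I + I)) = -(I + I*(1/38))/(7*(2*I)) = -(I + I/38)*1/(2*I)/7 = -39*I/38*1/(2*I)/7 = -⅐*39/76 = -39/532)
x = -9291419/532 (x = -39/532 - 1*17465 = -39/532 - 17465 = -9291419/532 ≈ -17465.)
R = 7 (R = (9 + 2*(-1)) + 0*5 = (9 - 2) + 0 = 7 + 0 = 7)
x*R = -9291419/532*7 = -9291419/76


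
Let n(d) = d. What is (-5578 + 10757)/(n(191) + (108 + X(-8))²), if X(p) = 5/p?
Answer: 331456/750105 ≈ 0.44188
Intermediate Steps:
(-5578 + 10757)/(n(191) + (108 + X(-8))²) = (-5578 + 10757)/(191 + (108 + 5/(-8))²) = 5179/(191 + (108 + 5*(-⅛))²) = 5179/(191 + (108 - 5/8)²) = 5179/(191 + (859/8)²) = 5179/(191 + 737881/64) = 5179/(750105/64) = 5179*(64/750105) = 331456/750105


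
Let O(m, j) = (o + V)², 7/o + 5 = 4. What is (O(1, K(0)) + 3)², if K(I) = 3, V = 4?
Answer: 144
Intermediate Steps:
o = -7 (o = 7/(-5 + 4) = 7/(-1) = 7*(-1) = -7)
O(m, j) = 9 (O(m, j) = (-7 + 4)² = (-3)² = 9)
(O(1, K(0)) + 3)² = (9 + 3)² = 12² = 144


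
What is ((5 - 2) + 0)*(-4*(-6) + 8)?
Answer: 96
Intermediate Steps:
((5 - 2) + 0)*(-4*(-6) + 8) = (3 + 0)*(24 + 8) = 3*32 = 96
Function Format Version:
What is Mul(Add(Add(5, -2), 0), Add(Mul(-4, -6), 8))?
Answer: 96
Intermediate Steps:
Mul(Add(Add(5, -2), 0), Add(Mul(-4, -6), 8)) = Mul(Add(3, 0), Add(24, 8)) = Mul(3, 32) = 96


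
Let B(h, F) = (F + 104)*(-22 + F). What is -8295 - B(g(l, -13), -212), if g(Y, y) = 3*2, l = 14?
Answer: -33567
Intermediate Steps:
g(Y, y) = 6
B(h, F) = (-22 + F)*(104 + F) (B(h, F) = (104 + F)*(-22 + F) = (-22 + F)*(104 + F))
-8295 - B(g(l, -13), -212) = -8295 - (-2288 + (-212)**2 + 82*(-212)) = -8295 - (-2288 + 44944 - 17384) = -8295 - 1*25272 = -8295 - 25272 = -33567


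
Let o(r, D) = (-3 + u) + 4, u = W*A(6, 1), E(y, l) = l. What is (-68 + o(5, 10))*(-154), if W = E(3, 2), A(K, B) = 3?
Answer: 9394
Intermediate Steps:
W = 2
u = 6 (u = 2*3 = 6)
o(r, D) = 7 (o(r, D) = (-3 + 6) + 4 = 3 + 4 = 7)
(-68 + o(5, 10))*(-154) = (-68 + 7)*(-154) = -61*(-154) = 9394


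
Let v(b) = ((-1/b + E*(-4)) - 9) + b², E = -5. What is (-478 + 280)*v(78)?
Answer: -15688497/13 ≈ -1.2068e+6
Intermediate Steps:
v(b) = 11 + b² - 1/b (v(b) = ((-1/b - 5*(-4)) - 9) + b² = ((-1/b + 20) - 9) + b² = ((20 - 1/b) - 9) + b² = (11 - 1/b) + b² = 11 + b² - 1/b)
(-478 + 280)*v(78) = (-478 + 280)*(11 + 78² - 1/78) = -198*(11 + 6084 - 1*1/78) = -198*(11 + 6084 - 1/78) = -198*475409/78 = -15688497/13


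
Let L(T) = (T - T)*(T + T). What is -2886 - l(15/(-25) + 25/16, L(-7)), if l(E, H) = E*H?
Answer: -2886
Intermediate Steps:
L(T) = 0 (L(T) = 0*(2*T) = 0)
-2886 - l(15/(-25) + 25/16, L(-7)) = -2886 - (15/(-25) + 25/16)*0 = -2886 - (15*(-1/25) + 25*(1/16))*0 = -2886 - (-⅗ + 25/16)*0 = -2886 - 77*0/80 = -2886 - 1*0 = -2886 + 0 = -2886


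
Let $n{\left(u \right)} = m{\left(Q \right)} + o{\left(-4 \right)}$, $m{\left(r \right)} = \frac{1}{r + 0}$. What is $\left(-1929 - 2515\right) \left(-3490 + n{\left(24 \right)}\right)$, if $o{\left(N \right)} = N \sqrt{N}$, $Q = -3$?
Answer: $\frac{46533124}{3} + 35552 i \approx 1.5511 \cdot 10^{7} + 35552.0 i$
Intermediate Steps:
$m{\left(r \right)} = \frac{1}{r}$
$o{\left(N \right)} = N^{\frac{3}{2}}$
$n{\left(u \right)} = - \frac{1}{3} - 8 i$ ($n{\left(u \right)} = \frac{1}{-3} + \left(-4\right)^{\frac{3}{2}} = - \frac{1}{3} - 8 i$)
$\left(-1929 - 2515\right) \left(-3490 + n{\left(24 \right)}\right) = \left(-1929 - 2515\right) \left(-3490 - \left(\frac{1}{3} + 8 i\right)\right) = - 4444 \left(- \frac{10471}{3} - 8 i\right) = \frac{46533124}{3} + 35552 i$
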